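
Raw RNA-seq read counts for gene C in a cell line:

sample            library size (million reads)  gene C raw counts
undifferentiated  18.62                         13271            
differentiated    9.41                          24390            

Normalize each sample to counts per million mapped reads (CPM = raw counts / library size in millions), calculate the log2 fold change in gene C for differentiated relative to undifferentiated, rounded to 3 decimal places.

CPM(undifferentiated) = 13271 / 18.62 = 712.7282
CPM(differentiated) = 24390 / 9.41 = 2591.9235
Fold change = 2591.9235 / 712.7282 = 3.63662
log2(3.63662) = 1.8626

1.863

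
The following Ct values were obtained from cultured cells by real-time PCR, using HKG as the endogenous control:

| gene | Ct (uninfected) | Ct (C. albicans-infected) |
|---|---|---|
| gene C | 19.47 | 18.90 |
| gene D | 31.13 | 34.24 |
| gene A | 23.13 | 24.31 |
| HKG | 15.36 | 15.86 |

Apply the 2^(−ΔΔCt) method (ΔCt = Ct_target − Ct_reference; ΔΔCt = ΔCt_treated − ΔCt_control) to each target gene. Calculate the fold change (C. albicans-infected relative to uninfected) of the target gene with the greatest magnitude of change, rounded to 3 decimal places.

0.164

gene C: ΔΔCt = (18.90−15.86) − (19.47−15.36) = 3.04 − 4.11 = -1.07; fold change = 2^1.07 = 2.099
gene D: ΔΔCt = (34.24−15.86) − (31.13−15.36) = 18.38 − 15.77 = 2.61; fold change = 2^-2.61 = 0.164
gene A: ΔΔCt = (24.31−15.86) − (23.13−15.36) = 8.45 − 7.77 = 0.68; fold change = 2^-0.68 = 0.624
gene D has the largest |ΔΔCt| = 2.61.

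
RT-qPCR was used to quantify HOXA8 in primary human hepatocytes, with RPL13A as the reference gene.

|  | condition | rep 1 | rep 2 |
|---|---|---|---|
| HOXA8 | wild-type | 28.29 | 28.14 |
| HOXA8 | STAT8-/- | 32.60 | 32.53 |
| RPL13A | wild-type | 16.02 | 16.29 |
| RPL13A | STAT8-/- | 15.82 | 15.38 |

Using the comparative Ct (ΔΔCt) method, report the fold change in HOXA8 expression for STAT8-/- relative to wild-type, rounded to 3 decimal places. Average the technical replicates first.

Mean Ct: HOXA8 wild-type 28.215; HOXA8 STAT8-/- 32.565; RPL13A wild-type 16.155; RPL13A STAT8-/- 15.600
ΔCt(wild-type) = 28.215 − 16.155 = 12.060
ΔCt(STAT8-/-) = 32.565 − 15.600 = 16.965
ΔΔCt = 16.965 − 12.060 = 4.905
Fold change = 2^(−4.905) = 0.0334

0.033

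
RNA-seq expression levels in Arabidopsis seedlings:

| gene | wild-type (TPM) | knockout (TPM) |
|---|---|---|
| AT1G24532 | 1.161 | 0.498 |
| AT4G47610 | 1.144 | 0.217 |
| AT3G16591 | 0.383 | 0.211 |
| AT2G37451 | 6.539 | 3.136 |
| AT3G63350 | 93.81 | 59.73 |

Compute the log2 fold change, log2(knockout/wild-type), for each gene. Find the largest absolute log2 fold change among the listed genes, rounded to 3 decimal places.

2.398

log2(0.498/1.161) = -1.221  (AT1G24532)
log2(0.217/1.144) = -2.398  (AT4G47610)
log2(0.211/0.383) = -0.860  (AT3G16591)
log2(3.136/6.539) = -1.060  (AT2G37451)
log2(59.73/93.81) = -0.651  (AT3G63350)
The largest magnitude belongs to AT4G47610.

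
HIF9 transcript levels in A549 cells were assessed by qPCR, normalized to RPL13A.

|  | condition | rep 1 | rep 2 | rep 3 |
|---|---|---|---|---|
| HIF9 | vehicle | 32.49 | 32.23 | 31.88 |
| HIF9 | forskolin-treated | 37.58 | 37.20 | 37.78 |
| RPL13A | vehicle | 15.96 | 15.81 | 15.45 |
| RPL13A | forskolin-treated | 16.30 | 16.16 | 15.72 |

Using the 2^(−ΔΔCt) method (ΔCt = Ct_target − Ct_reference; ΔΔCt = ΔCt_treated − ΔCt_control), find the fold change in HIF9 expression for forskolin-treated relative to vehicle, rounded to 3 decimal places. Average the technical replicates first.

0.031

Mean Ct: HIF9 vehicle 32.200; HIF9 forskolin-treated 37.520; RPL13A vehicle 15.740; RPL13A forskolin-treated 16.060
ΔCt(vehicle) = 32.200 − 15.740 = 16.460
ΔCt(forskolin-treated) = 37.520 − 16.060 = 21.460
ΔΔCt = 21.460 − 16.460 = 5.000
Fold change = 2^(−5.000) = 0.0312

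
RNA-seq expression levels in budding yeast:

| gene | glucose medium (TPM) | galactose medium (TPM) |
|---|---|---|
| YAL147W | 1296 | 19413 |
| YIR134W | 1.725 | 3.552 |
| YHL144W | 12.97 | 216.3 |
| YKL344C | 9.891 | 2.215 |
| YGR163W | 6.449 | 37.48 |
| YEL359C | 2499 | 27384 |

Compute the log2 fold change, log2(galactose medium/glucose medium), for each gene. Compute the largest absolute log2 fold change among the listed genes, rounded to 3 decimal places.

log2(19413/1296) = 3.905  (YAL147W)
log2(3.552/1.725) = 1.042  (YIR134W)
log2(216.3/12.97) = 4.060  (YHL144W)
log2(2.215/9.891) = -2.159  (YKL344C)
log2(37.48/6.449) = 2.539  (YGR163W)
log2(27384/2499) = 3.454  (YEL359C)
The largest magnitude belongs to YHL144W.

4.060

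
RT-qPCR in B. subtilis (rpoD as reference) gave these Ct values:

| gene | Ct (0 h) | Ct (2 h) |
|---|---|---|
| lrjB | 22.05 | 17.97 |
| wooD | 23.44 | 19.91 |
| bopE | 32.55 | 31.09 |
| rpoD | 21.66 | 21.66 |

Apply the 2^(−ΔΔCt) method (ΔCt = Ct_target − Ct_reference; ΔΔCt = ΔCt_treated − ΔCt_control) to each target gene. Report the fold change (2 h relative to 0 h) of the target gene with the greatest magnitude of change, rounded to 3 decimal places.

16.912

lrjB: ΔΔCt = (17.97−21.66) − (22.05−21.66) = -3.69 − 0.39 = -4.08; fold change = 2^4.08 = 16.912
wooD: ΔΔCt = (19.91−21.66) − (23.44−21.66) = -1.75 − 1.78 = -3.53; fold change = 2^3.53 = 11.551
bopE: ΔΔCt = (31.09−21.66) − (32.55−21.66) = 9.43 − 10.89 = -1.46; fold change = 2^1.46 = 2.751
lrjB has the largest |ΔΔCt| = 4.08.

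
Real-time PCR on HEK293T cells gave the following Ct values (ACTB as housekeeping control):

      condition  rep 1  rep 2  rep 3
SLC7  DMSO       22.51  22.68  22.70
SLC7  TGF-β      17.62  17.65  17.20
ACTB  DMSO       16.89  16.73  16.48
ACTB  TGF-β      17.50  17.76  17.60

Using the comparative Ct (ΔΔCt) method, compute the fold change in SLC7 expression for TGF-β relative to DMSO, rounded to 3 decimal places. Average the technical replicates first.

Mean Ct: SLC7 DMSO 22.630; SLC7 TGF-β 17.490; ACTB DMSO 16.700; ACTB TGF-β 17.620
ΔCt(DMSO) = 22.630 − 16.700 = 5.930
ΔCt(TGF-β) = 17.490 − 17.620 = -0.130
ΔΔCt = -0.130 − 5.930 = -6.060
Fold change = 2^(−(-6.060)) = 2^6.060 = 66.7178

66.718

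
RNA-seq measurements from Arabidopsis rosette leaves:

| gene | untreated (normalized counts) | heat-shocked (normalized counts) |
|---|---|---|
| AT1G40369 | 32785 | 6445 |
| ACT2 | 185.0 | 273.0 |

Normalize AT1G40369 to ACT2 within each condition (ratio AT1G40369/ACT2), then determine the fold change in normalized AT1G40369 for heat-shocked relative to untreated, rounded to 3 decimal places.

0.133

AT1G40369/ACT2 (untreated) = 32785 / 185.0 = 177.22
AT1G40369/ACT2 (heat-shocked) = 6445 / 273.0 = 23.608
Fold change = 23.608 / 177.22 = 0.1332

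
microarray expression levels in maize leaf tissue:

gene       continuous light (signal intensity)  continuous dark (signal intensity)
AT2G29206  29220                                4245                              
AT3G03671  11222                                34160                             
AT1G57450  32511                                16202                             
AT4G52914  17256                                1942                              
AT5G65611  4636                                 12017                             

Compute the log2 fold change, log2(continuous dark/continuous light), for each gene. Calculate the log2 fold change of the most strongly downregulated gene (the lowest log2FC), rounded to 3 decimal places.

log2(4245/29220) = -2.783  (AT2G29206)
log2(34160/11222) = 1.606  (AT3G03671)
log2(16202/32511) = -1.005  (AT1G57450)
log2(1942/17256) = -3.151  (AT4G52914)
log2(12017/4636) = 1.374  (AT5G65611)
AT4G52914 is most strongly downregulated.

-3.151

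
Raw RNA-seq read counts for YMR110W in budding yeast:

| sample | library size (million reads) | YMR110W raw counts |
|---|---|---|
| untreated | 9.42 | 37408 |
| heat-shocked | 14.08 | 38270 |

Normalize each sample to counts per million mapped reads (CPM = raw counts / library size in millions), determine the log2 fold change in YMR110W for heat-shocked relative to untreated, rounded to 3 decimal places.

CPM(untreated) = 37408 / 9.42 = 3971.1253
CPM(heat-shocked) = 38270 / 14.08 = 2718.0398
Fold change = 2718.0398 / 3971.1253 = 0.68445
log2(0.68445) = -0.5470

-0.547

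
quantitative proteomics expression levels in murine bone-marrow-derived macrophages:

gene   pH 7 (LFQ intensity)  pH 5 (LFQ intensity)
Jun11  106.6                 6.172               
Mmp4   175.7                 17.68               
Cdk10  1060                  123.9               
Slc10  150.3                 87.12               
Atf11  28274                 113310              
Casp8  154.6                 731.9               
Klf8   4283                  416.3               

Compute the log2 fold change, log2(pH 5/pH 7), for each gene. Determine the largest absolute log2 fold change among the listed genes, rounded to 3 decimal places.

log2(6.172/106.6) = -4.110  (Jun11)
log2(17.68/175.7) = -3.313  (Mmp4)
log2(123.9/1060) = -3.097  (Cdk10)
log2(87.12/150.3) = -0.787  (Slc10)
log2(113310/28274) = 2.003  (Atf11)
log2(731.9/154.6) = 2.243  (Casp8)
log2(416.3/4283) = -3.363  (Klf8)
The largest magnitude belongs to Jun11.

4.110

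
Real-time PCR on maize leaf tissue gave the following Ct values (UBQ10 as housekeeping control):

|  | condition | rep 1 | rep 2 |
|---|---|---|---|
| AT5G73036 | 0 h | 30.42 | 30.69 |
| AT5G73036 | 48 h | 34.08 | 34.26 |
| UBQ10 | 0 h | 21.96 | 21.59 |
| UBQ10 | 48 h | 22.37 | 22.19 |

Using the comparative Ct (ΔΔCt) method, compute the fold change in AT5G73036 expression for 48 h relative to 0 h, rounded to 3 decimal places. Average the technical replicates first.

Mean Ct: AT5G73036 0 h 30.555; AT5G73036 48 h 34.170; UBQ10 0 h 21.775; UBQ10 48 h 22.280
ΔCt(0 h) = 30.555 − 21.775 = 8.780
ΔCt(48 h) = 34.170 − 22.280 = 11.890
ΔΔCt = 11.890 − 8.780 = 3.110
Fold change = 2^(−3.110) = 0.1158

0.116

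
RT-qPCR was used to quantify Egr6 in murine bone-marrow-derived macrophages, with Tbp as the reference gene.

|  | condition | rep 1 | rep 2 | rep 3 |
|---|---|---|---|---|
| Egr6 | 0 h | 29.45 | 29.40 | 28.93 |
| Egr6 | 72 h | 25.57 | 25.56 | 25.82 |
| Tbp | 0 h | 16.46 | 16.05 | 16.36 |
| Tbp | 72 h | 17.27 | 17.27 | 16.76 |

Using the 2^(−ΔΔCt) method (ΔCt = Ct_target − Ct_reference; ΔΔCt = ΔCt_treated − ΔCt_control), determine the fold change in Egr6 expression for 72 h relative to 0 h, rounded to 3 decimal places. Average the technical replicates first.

Mean Ct: Egr6 0 h 29.260; Egr6 72 h 25.650; Tbp 0 h 16.290; Tbp 72 h 17.100
ΔCt(0 h) = 29.260 − 16.290 = 12.970
ΔCt(72 h) = 25.650 − 17.100 = 8.550
ΔΔCt = 8.550 − 12.970 = -4.420
Fold change = 2^(−(-4.420)) = 2^4.420 = 21.4068

21.407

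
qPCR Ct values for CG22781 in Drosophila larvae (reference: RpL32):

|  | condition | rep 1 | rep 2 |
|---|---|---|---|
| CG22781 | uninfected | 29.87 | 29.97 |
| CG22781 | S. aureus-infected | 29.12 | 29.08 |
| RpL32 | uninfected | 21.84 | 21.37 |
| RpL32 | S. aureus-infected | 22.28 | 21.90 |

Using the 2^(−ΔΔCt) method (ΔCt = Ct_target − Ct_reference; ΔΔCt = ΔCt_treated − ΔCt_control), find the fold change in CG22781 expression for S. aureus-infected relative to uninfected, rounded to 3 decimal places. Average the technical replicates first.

2.471

Mean Ct: CG22781 uninfected 29.920; CG22781 S. aureus-infected 29.100; RpL32 uninfected 21.605; RpL32 S. aureus-infected 22.090
ΔCt(uninfected) = 29.920 − 21.605 = 8.315
ΔCt(S. aureus-infected) = 29.100 − 22.090 = 7.010
ΔΔCt = 7.010 − 8.315 = -1.305
Fold change = 2^(−(-1.305)) = 2^1.305 = 2.4708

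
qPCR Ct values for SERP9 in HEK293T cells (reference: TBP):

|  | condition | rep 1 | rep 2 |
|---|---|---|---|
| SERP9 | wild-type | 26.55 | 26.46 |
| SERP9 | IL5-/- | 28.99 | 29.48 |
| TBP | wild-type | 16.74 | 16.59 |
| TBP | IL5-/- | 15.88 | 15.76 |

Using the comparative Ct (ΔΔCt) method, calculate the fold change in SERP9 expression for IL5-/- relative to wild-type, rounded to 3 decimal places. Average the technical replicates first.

0.084

Mean Ct: SERP9 wild-type 26.505; SERP9 IL5-/- 29.235; TBP wild-type 16.665; TBP IL5-/- 15.820
ΔCt(wild-type) = 26.505 − 16.665 = 9.840
ΔCt(IL5-/-) = 29.235 − 15.820 = 13.415
ΔΔCt = 13.415 − 9.840 = 3.575
Fold change = 2^(−3.575) = 0.0839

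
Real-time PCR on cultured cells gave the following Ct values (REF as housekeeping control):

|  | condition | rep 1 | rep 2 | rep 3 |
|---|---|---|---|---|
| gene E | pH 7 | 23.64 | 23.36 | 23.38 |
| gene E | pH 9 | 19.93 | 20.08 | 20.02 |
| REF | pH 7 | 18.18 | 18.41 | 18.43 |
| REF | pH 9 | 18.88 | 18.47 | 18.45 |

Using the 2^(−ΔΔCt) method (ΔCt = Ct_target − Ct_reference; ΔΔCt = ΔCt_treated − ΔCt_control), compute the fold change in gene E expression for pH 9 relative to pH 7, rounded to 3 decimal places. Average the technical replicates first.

13.086

Mean Ct: gene E pH 7 23.460; gene E pH 9 20.010; REF pH 7 18.340; REF pH 9 18.600
ΔCt(pH 7) = 23.460 − 18.340 = 5.120
ΔCt(pH 9) = 20.010 − 18.600 = 1.410
ΔΔCt = 1.410 − 5.120 = -3.710
Fold change = 2^(−(-3.710)) = 2^3.710 = 13.0864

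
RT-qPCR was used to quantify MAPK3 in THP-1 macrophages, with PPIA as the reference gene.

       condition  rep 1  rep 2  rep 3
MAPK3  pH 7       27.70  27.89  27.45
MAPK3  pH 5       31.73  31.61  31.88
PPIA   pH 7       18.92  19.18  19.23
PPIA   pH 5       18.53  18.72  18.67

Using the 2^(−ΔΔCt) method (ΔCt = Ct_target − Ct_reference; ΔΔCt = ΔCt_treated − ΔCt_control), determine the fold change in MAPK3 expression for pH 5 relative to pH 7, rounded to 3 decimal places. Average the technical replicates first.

Mean Ct: MAPK3 pH 7 27.680; MAPK3 pH 5 31.740; PPIA pH 7 19.110; PPIA pH 5 18.640
ΔCt(pH 7) = 27.680 − 19.110 = 8.570
ΔCt(pH 5) = 31.740 − 18.640 = 13.100
ΔΔCt = 13.100 − 8.570 = 4.530
Fold change = 2^(−4.530) = 0.0433

0.043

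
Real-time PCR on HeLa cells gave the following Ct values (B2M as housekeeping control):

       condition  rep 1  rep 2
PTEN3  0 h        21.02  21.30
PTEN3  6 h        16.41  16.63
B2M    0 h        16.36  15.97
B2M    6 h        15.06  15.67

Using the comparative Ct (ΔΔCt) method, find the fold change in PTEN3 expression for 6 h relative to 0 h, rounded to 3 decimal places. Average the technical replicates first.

Mean Ct: PTEN3 0 h 21.160; PTEN3 6 h 16.520; B2M 0 h 16.165; B2M 6 h 15.365
ΔCt(0 h) = 21.160 − 16.165 = 4.995
ΔCt(6 h) = 16.520 − 15.365 = 1.155
ΔΔCt = 1.155 − 4.995 = -3.840
Fold change = 2^(−(-3.840)) = 2^3.840 = 14.3204

14.320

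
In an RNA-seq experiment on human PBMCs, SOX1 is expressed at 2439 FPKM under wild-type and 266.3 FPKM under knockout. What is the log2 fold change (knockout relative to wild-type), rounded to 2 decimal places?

Fold change = 266.3 / 2439 = 0.1092
log2(0.1092) = -3.195

-3.20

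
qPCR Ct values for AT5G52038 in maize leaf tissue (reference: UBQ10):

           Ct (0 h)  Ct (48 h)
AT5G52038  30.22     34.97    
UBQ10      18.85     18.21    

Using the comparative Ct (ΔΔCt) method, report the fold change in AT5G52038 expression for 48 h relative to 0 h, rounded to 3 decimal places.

0.024

ΔCt(0 h) = 30.220 − 18.850 = 11.370
ΔCt(48 h) = 34.970 − 18.210 = 16.760
ΔΔCt = 16.760 − 11.370 = 5.390
Fold change = 2^(−5.390) = 0.0238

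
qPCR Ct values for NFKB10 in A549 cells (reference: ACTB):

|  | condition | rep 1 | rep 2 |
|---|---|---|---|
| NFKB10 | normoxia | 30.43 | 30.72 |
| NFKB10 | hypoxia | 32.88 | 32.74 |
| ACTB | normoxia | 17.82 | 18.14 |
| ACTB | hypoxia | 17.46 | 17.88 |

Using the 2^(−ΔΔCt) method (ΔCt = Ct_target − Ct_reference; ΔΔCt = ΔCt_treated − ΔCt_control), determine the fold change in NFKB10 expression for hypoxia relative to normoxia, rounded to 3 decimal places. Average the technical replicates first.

0.171

Mean Ct: NFKB10 normoxia 30.575; NFKB10 hypoxia 32.810; ACTB normoxia 17.980; ACTB hypoxia 17.670
ΔCt(normoxia) = 30.575 − 17.980 = 12.595
ΔCt(hypoxia) = 32.810 − 17.670 = 15.140
ΔΔCt = 15.140 − 12.595 = 2.545
Fold change = 2^(−2.545) = 0.1713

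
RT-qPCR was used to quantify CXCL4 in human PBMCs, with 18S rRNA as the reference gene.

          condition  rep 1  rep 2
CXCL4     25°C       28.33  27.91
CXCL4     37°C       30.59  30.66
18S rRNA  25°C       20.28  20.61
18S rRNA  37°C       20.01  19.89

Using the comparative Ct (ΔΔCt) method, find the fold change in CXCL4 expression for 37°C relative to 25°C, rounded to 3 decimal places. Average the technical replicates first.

0.125

Mean Ct: CXCL4 25°C 28.120; CXCL4 37°C 30.625; 18S rRNA 25°C 20.445; 18S rRNA 37°C 19.950
ΔCt(25°C) = 28.120 − 20.445 = 7.675
ΔCt(37°C) = 30.625 − 19.950 = 10.675
ΔΔCt = 10.675 − 7.675 = 3.000
Fold change = 2^(−3.000) = 0.1250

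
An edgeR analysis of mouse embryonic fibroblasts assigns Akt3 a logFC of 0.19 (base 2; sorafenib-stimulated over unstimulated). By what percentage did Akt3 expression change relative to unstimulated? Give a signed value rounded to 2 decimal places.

Fold change = 2^(0.19) = 1.1408
Percent change = (FC − 1) × 100% = (1.1408 − 1) × 100 = 14.08%

14.08%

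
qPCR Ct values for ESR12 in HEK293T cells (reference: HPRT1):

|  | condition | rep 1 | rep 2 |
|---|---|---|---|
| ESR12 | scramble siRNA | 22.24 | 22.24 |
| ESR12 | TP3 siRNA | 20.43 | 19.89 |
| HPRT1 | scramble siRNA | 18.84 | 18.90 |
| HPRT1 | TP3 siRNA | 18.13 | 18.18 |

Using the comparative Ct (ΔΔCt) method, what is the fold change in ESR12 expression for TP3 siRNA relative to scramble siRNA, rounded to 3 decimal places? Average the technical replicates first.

2.576

Mean Ct: ESR12 scramble siRNA 22.240; ESR12 TP3 siRNA 20.160; HPRT1 scramble siRNA 18.870; HPRT1 TP3 siRNA 18.155
ΔCt(scramble siRNA) = 22.240 − 18.870 = 3.370
ΔCt(TP3 siRNA) = 20.160 − 18.155 = 2.005
ΔΔCt = 2.005 − 3.370 = -1.365
Fold change = 2^(−(-1.365)) = 2^1.365 = 2.5758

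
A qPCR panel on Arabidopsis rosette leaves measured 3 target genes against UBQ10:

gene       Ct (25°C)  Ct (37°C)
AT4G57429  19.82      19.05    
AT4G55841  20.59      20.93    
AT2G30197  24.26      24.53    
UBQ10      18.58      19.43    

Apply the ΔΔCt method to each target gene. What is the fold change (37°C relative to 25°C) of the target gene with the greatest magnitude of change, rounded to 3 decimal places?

3.074

AT4G57429: ΔΔCt = (19.05−19.43) − (19.82−18.58) = -0.38 − 1.24 = -1.62; fold change = 2^1.62 = 3.074
AT4G55841: ΔΔCt = (20.93−19.43) − (20.59−18.58) = 1.50 − 2.01 = -0.51; fold change = 2^0.51 = 1.424
AT2G30197: ΔΔCt = (24.53−19.43) − (24.26−18.58) = 5.10 − 5.68 = -0.58; fold change = 2^0.58 = 1.495
AT4G57429 has the largest |ΔΔCt| = 1.62.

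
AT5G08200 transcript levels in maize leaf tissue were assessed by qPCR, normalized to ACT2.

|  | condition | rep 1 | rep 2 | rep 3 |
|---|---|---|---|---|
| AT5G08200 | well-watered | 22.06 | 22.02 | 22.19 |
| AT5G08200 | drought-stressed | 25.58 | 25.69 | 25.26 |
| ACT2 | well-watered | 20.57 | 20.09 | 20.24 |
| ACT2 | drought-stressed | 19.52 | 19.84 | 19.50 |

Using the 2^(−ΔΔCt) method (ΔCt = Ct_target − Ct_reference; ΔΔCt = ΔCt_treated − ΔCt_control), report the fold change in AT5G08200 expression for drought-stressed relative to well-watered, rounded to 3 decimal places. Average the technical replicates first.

0.058

Mean Ct: AT5G08200 well-watered 22.090; AT5G08200 drought-stressed 25.510; ACT2 well-watered 20.300; ACT2 drought-stressed 19.620
ΔCt(well-watered) = 22.090 − 20.300 = 1.790
ΔCt(drought-stressed) = 25.510 − 19.620 = 5.890
ΔΔCt = 5.890 − 1.790 = 4.100
Fold change = 2^(−4.100) = 0.0583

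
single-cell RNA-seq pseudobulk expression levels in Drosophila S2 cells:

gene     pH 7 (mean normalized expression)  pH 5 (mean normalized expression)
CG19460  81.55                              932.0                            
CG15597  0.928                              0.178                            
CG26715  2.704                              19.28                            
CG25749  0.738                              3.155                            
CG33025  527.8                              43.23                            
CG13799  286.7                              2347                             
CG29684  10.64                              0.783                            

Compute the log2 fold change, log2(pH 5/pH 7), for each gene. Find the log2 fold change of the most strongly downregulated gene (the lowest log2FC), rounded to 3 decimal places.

-3.764

log2(932.0/81.55) = 3.515  (CG19460)
log2(0.178/0.928) = -2.382  (CG15597)
log2(19.28/2.704) = 2.834  (CG26715)
log2(3.155/0.738) = 2.096  (CG25749)
log2(43.23/527.8) = -3.610  (CG33025)
log2(2347/286.7) = 3.033  (CG13799)
log2(0.783/10.64) = -3.764  (CG29684)
CG29684 is most strongly downregulated.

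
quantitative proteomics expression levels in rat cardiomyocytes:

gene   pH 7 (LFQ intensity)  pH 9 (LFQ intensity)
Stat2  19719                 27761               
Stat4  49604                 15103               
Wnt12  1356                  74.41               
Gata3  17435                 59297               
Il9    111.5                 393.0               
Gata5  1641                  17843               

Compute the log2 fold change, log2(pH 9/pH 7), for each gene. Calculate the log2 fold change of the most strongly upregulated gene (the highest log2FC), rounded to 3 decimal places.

3.443

log2(27761/19719) = 0.493  (Stat2)
log2(15103/49604) = -1.716  (Stat4)
log2(74.41/1356) = -4.188  (Wnt12)
log2(59297/17435) = 1.766  (Gata3)
log2(393.0/111.5) = 1.817  (Il9)
log2(17843/1641) = 3.443  (Gata5)
Gata5 is most strongly upregulated.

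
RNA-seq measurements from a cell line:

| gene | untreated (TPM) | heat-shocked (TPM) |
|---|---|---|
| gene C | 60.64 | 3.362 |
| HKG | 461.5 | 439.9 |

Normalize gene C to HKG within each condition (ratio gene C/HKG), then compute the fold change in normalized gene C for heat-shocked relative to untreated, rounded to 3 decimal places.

gene C/HKG (untreated) = 60.64 / 461.5 = 0.1314
gene C/HKG (heat-shocked) = 3.362 / 439.9 = 0.0076426
Fold change = 0.0076426 / 0.1314 = 0.0582

0.058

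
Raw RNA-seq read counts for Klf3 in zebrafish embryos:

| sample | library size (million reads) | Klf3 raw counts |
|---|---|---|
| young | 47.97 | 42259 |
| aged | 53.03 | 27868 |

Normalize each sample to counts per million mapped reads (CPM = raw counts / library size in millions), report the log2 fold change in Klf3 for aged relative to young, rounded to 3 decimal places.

CPM(young) = 42259 / 47.97 = 880.9464
CPM(aged) = 27868 / 53.03 = 525.5139
Fold change = 525.5139 / 880.9464 = 0.59653
log2(0.59653) = -0.7453

-0.745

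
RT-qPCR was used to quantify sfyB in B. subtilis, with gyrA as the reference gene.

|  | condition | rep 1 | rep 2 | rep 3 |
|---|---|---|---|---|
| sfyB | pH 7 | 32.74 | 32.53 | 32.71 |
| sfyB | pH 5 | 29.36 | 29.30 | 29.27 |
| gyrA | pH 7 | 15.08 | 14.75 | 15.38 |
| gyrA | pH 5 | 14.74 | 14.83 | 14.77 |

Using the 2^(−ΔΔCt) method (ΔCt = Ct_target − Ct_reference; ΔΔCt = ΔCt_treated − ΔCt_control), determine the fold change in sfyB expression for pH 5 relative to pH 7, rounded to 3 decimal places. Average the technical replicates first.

Mean Ct: sfyB pH 7 32.660; sfyB pH 5 29.310; gyrA pH 7 15.070; gyrA pH 5 14.780
ΔCt(pH 7) = 32.660 − 15.070 = 17.590
ΔCt(pH 5) = 29.310 − 14.780 = 14.530
ΔΔCt = 14.530 − 17.590 = -3.060
Fold change = 2^(−(-3.060)) = 2^3.060 = 8.3397

8.340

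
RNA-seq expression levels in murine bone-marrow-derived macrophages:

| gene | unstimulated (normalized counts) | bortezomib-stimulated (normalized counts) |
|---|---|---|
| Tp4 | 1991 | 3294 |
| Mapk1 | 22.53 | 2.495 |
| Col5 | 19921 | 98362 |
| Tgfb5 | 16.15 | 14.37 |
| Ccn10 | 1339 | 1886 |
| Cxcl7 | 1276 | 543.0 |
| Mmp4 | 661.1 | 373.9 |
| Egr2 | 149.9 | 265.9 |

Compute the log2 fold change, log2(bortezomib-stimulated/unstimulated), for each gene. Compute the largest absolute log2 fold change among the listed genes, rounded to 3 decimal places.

3.175

log2(3294/1991) = 0.726  (Tp4)
log2(2.495/22.53) = -3.175  (Mapk1)
log2(98362/19921) = 2.304  (Col5)
log2(14.37/16.15) = -0.168  (Tgfb5)
log2(1886/1339) = 0.494  (Ccn10)
log2(543.0/1276) = -1.233  (Cxcl7)
log2(373.9/661.1) = -0.822  (Mmp4)
log2(265.9/149.9) = 0.827  (Egr2)
The largest magnitude belongs to Mapk1.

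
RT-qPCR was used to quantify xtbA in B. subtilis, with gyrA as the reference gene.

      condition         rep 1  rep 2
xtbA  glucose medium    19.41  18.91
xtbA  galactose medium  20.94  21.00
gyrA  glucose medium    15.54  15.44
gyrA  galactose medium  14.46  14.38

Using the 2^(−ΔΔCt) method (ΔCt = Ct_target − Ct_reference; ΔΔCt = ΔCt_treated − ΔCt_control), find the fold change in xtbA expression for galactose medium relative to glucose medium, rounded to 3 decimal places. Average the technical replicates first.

0.136

Mean Ct: xtbA glucose medium 19.160; xtbA galactose medium 20.970; gyrA glucose medium 15.490; gyrA galactose medium 14.420
ΔCt(glucose medium) = 19.160 − 15.490 = 3.670
ΔCt(galactose medium) = 20.970 − 14.420 = 6.550
ΔΔCt = 6.550 − 3.670 = 2.880
Fold change = 2^(−2.880) = 0.1358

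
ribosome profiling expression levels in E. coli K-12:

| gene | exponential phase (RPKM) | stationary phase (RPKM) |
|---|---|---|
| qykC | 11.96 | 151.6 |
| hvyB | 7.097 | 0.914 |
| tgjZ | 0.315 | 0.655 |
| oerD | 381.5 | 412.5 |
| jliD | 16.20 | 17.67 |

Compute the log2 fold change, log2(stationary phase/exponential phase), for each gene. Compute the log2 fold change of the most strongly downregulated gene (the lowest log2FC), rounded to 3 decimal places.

log2(151.6/11.96) = 3.664  (qykC)
log2(0.914/7.097) = -2.957  (hvyB)
log2(0.655/0.315) = 1.056  (tgjZ)
log2(412.5/381.5) = 0.113  (oerD)
log2(17.67/16.20) = 0.125  (jliD)
hvyB is most strongly downregulated.

-2.957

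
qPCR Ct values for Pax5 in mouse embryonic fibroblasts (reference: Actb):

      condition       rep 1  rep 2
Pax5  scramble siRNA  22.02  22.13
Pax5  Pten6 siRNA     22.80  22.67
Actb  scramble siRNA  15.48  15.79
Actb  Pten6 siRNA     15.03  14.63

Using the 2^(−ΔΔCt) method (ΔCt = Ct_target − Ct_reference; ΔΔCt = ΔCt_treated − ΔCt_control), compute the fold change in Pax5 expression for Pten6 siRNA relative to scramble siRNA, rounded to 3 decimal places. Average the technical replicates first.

0.362

Mean Ct: Pax5 scramble siRNA 22.075; Pax5 Pten6 siRNA 22.735; Actb scramble siRNA 15.635; Actb Pten6 siRNA 14.830
ΔCt(scramble siRNA) = 22.075 − 15.635 = 6.440
ΔCt(Pten6 siRNA) = 22.735 − 14.830 = 7.905
ΔΔCt = 7.905 − 6.440 = 1.465
Fold change = 2^(−1.465) = 0.3622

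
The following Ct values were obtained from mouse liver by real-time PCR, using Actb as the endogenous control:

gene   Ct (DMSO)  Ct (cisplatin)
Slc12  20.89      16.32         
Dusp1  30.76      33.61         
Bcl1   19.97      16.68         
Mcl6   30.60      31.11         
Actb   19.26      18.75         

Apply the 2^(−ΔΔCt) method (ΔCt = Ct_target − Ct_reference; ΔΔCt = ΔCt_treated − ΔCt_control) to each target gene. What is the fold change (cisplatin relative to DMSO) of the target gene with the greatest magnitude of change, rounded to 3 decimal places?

Slc12: ΔΔCt = (16.32−18.75) − (20.89−19.26) = -2.43 − 1.63 = -4.06; fold change = 2^4.06 = 16.679
Dusp1: ΔΔCt = (33.61−18.75) − (30.76−19.26) = 14.86 − 11.50 = 3.36; fold change = 2^-3.36 = 0.097
Bcl1: ΔΔCt = (16.68−18.75) − (19.97−19.26) = -2.07 − 0.71 = -2.78; fold change = 2^2.78 = 6.869
Mcl6: ΔΔCt = (31.11−18.75) − (30.60−19.26) = 12.36 − 11.34 = 1.02; fold change = 2^-1.02 = 0.493
Slc12 has the largest |ΔΔCt| = 4.06.

16.679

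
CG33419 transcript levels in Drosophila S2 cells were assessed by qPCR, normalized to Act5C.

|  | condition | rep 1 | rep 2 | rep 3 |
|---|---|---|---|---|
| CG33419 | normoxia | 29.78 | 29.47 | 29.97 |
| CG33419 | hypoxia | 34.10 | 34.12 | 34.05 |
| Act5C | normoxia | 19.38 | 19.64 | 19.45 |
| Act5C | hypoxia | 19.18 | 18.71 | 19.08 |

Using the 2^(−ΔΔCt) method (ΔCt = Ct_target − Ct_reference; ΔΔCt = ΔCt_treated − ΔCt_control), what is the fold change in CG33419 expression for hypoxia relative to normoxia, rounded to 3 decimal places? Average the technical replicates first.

0.035

Mean Ct: CG33419 normoxia 29.740; CG33419 hypoxia 34.090; Act5C normoxia 19.490; Act5C hypoxia 18.990
ΔCt(normoxia) = 29.740 − 19.490 = 10.250
ΔCt(hypoxia) = 34.090 − 18.990 = 15.100
ΔΔCt = 15.100 − 10.250 = 4.850
Fold change = 2^(−4.850) = 0.0347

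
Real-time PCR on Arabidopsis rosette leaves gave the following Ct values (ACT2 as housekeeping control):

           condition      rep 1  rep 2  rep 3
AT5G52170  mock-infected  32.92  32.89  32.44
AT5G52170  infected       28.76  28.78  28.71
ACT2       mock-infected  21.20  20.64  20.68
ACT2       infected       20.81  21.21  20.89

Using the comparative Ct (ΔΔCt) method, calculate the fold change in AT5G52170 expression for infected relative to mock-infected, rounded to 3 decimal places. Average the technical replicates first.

17.509

Mean Ct: AT5G52170 mock-infected 32.750; AT5G52170 infected 28.750; ACT2 mock-infected 20.840; ACT2 infected 20.970
ΔCt(mock-infected) = 32.750 − 20.840 = 11.910
ΔCt(infected) = 28.750 − 20.970 = 7.780
ΔΔCt = 7.780 − 11.910 = -4.130
Fold change = 2^(−(-4.130)) = 2^4.130 = 17.5087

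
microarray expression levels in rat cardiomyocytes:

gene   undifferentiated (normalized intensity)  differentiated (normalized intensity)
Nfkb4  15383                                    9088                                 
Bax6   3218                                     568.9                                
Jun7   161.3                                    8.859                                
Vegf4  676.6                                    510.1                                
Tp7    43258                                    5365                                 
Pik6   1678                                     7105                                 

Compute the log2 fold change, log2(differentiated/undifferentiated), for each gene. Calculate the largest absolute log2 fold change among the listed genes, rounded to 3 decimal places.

log2(9088/15383) = -0.759  (Nfkb4)
log2(568.9/3218) = -2.500  (Bax6)
log2(8.859/161.3) = -4.186  (Jun7)
log2(510.1/676.6) = -0.408  (Vegf4)
log2(5365/43258) = -3.011  (Tp7)
log2(7105/1678) = 2.082  (Pik6)
The largest magnitude belongs to Jun7.

4.186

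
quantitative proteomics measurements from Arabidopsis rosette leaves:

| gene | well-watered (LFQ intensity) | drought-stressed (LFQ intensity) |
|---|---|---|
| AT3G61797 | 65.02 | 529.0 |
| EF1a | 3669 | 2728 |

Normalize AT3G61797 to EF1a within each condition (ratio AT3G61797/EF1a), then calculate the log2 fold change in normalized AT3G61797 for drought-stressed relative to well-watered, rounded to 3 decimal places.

AT3G61797/EF1a (well-watered) = 65.02 / 3669 = 0.017721
AT3G61797/EF1a (drought-stressed) = 529.0 / 2728 = 0.19391
Fold change = 0.19391 / 0.017721 = 10.9424
log2(10.9424) = 3.4519

3.452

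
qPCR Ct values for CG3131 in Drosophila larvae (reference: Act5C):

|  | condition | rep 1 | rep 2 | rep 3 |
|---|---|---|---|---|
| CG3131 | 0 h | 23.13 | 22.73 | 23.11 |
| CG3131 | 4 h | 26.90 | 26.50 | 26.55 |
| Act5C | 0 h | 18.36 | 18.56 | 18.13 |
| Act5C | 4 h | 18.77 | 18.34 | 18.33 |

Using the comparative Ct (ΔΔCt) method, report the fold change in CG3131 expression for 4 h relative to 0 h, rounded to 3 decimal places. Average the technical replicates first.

Mean Ct: CG3131 0 h 22.990; CG3131 4 h 26.650; Act5C 0 h 18.350; Act5C 4 h 18.480
ΔCt(0 h) = 22.990 − 18.350 = 4.640
ΔCt(4 h) = 26.650 − 18.480 = 8.170
ΔΔCt = 8.170 − 4.640 = 3.530
Fold change = 2^(−3.530) = 0.0866

0.087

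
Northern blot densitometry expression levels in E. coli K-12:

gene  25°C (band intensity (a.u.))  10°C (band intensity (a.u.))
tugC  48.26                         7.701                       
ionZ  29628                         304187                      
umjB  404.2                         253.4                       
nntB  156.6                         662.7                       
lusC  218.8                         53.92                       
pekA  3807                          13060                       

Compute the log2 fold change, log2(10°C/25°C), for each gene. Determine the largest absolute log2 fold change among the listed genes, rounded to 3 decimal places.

3.360

log2(7.701/48.26) = -2.648  (tugC)
log2(304187/29628) = 3.360  (ionZ)
log2(253.4/404.2) = -0.674  (umjB)
log2(662.7/156.6) = 2.081  (nntB)
log2(53.92/218.8) = -2.021  (lusC)
log2(13060/3807) = 1.778  (pekA)
The largest magnitude belongs to ionZ.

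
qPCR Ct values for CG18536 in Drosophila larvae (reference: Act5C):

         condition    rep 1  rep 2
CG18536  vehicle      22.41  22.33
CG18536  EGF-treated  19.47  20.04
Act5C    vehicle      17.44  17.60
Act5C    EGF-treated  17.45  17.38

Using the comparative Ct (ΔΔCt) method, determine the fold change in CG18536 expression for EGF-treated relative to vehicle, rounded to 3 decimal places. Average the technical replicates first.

Mean Ct: CG18536 vehicle 22.370; CG18536 EGF-treated 19.755; Act5C vehicle 17.520; Act5C EGF-treated 17.415
ΔCt(vehicle) = 22.370 − 17.520 = 4.850
ΔCt(EGF-treated) = 19.755 − 17.415 = 2.340
ΔΔCt = 2.340 − 4.850 = -2.510
Fold change = 2^(−(-2.510)) = 2^2.510 = 5.6962

5.696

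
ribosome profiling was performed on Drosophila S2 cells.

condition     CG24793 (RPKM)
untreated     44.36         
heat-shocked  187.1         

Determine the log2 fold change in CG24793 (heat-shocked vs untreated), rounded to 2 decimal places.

2.08

Fold change = 187.1 / 44.36 = 4.2178
log2(4.2178) = 2.076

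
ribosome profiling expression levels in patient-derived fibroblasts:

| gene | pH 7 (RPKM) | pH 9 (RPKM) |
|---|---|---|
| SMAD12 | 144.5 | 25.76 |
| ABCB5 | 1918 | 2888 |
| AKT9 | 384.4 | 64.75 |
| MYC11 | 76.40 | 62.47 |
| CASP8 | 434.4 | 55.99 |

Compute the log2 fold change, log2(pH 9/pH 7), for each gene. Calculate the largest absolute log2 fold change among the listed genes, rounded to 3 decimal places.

log2(25.76/144.5) = -2.488  (SMAD12)
log2(2888/1918) = 0.590  (ABCB5)
log2(64.75/384.4) = -2.570  (AKT9)
log2(62.47/76.40) = -0.290  (MYC11)
log2(55.99/434.4) = -2.956  (CASP8)
The largest magnitude belongs to CASP8.

2.956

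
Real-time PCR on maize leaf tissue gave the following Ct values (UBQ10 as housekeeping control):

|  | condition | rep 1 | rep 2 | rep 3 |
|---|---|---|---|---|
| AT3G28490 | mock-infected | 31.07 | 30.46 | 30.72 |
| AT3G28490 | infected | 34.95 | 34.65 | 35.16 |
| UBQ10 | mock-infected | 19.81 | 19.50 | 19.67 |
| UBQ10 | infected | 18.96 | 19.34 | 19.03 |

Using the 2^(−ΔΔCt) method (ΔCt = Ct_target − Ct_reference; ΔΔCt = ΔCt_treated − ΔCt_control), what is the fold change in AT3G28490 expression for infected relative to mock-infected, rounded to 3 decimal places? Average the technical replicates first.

Mean Ct: AT3G28490 mock-infected 30.750; AT3G28490 infected 34.920; UBQ10 mock-infected 19.660; UBQ10 infected 19.110
ΔCt(mock-infected) = 30.750 − 19.660 = 11.090
ΔCt(infected) = 34.920 − 19.110 = 15.810
ΔΔCt = 15.810 − 11.090 = 4.720
Fold change = 2^(−4.720) = 0.0379

0.038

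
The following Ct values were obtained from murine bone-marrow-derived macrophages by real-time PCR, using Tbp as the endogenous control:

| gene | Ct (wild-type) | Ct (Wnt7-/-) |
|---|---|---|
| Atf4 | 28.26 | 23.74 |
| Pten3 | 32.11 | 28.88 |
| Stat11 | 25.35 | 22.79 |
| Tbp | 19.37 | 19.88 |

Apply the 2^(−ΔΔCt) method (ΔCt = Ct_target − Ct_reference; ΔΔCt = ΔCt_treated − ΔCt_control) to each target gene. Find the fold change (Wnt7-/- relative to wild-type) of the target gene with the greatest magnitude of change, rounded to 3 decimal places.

32.672

Atf4: ΔΔCt = (23.74−19.88) − (28.26−19.37) = 3.86 − 8.89 = -5.03; fold change = 2^5.03 = 32.672
Pten3: ΔΔCt = (28.88−19.88) − (32.11−19.37) = 9.00 − 12.74 = -3.74; fold change = 2^3.74 = 13.361
Stat11: ΔΔCt = (22.79−19.88) − (25.35−19.37) = 2.91 − 5.98 = -3.07; fold change = 2^3.07 = 8.398
Atf4 has the largest |ΔΔCt| = 5.03.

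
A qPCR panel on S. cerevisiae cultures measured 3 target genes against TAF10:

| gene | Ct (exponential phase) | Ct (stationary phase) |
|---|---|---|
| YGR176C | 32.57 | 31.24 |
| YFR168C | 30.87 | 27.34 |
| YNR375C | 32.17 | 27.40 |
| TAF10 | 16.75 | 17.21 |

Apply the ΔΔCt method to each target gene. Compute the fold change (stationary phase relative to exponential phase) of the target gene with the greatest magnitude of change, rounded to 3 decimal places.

YGR176C: ΔΔCt = (31.24−17.21) − (32.57−16.75) = 14.03 − 15.82 = -1.79; fold change = 2^1.79 = 3.458
YFR168C: ΔΔCt = (27.34−17.21) − (30.87−16.75) = 10.13 − 14.12 = -3.99; fold change = 2^3.99 = 15.889
YNR375C: ΔΔCt = (27.40−17.21) − (32.17−16.75) = 10.19 − 15.42 = -5.23; fold change = 2^5.23 = 37.531
YNR375C has the largest |ΔΔCt| = 5.23.

37.531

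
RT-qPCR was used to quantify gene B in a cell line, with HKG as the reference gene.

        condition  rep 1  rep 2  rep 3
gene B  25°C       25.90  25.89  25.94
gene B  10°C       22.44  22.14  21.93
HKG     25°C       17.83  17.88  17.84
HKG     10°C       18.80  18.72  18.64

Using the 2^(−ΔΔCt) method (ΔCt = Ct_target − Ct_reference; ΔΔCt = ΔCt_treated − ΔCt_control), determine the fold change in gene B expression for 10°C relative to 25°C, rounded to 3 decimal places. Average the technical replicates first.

24.420

Mean Ct: gene B 25°C 25.910; gene B 10°C 22.170; HKG 25°C 17.850; HKG 10°C 18.720
ΔCt(25°C) = 25.910 − 17.850 = 8.060
ΔCt(10°C) = 22.170 − 18.720 = 3.450
ΔΔCt = 3.450 − 8.060 = -4.610
Fold change = 2^(−(-4.610)) = 2^4.610 = 24.4201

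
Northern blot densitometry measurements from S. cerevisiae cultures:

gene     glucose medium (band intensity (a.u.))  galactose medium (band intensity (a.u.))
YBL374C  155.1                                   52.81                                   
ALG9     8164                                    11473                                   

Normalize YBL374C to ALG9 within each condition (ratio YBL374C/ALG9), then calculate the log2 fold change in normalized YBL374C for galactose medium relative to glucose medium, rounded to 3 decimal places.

-2.045

YBL374C/ALG9 (glucose medium) = 155.1 / 8164 = 0.018998
YBL374C/ALG9 (galactose medium) = 52.81 / 11473 = 0.004603
Fold change = 0.004603 / 0.018998 = 0.2423
log2(0.2423) = -2.0452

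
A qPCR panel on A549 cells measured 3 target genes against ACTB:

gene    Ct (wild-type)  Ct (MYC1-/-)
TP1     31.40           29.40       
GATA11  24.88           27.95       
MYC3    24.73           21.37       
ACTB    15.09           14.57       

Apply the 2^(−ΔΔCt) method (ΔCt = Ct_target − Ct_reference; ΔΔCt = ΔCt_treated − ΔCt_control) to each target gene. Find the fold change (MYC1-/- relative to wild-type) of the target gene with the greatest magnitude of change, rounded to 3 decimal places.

0.083

TP1: ΔΔCt = (29.40−14.57) − (31.40−15.09) = 14.83 − 16.31 = -1.48; fold change = 2^1.48 = 2.789
GATA11: ΔΔCt = (27.95−14.57) − (24.88−15.09) = 13.38 − 9.79 = 3.59; fold change = 2^-3.59 = 0.083
MYC3: ΔΔCt = (21.37−14.57) − (24.73−15.09) = 6.80 − 9.64 = -2.84; fold change = 2^2.84 = 7.160
GATA11 has the largest |ΔΔCt| = 3.59.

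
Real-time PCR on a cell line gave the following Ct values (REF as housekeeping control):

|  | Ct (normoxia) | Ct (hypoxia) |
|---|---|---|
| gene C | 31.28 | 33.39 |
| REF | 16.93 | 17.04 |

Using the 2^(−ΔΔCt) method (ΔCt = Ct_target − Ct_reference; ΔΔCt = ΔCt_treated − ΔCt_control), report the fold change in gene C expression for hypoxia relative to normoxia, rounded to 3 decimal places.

ΔCt(normoxia) = 31.280 − 16.930 = 14.350
ΔCt(hypoxia) = 33.390 − 17.040 = 16.350
ΔΔCt = 16.350 − 14.350 = 2.000
Fold change = 2^(−2.000) = 0.2500

0.250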